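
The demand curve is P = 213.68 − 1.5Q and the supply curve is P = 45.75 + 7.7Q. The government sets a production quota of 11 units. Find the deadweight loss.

242.01

Competitive equilibrium: 213.68 − 1.5Q = 45.75 + 7.7Q → Q* = 18.2533, P* = 186.3001.
At Q = 11: demand price = 213.68 − 1.5·11 = 197.18; supply price = 45.75 + 7.7·11 = 130.45.
ΔQ = 18.2533 − 11 = 7.2533; wedge = 197.18 − 130.45 = 66.73.
Welfare loss = ½ × 7.2533 × 66.73 = 242.01.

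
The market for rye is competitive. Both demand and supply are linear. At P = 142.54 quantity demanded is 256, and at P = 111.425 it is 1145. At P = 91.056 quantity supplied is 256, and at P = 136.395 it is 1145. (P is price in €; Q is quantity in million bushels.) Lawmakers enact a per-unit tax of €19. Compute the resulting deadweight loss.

€2098.84 million

Demand slope = (111.425 − 142.54)/(1145 − 256) = −0.035, so P = 151.5 − 0.035Q.
Supply slope = (136.395 − 91.056)/(1145 − 256) = 0.051, so P = 78 + 0.051Q.
Competitive equilibrium: 151.5 − 0.035Q = 78 + 0.051Q → Q* = 854.6512, P* = 121.5872.
With the tax, the buyer price exceeds the seller price by 19: (151.5 − 0.035Q) − (78 + 0.051Q) = 19 → Q' = 633.7209.
ΔQ = 854.6512 − 633.7209 = 220.9303; the wedge equals the tax, 19.
Welfare loss = ½ × 220.9303 × 19 = €2098.84 million.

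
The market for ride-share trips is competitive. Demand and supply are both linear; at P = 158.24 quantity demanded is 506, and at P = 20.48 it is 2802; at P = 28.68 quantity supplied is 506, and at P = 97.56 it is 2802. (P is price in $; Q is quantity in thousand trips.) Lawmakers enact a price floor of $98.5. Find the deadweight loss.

$8866.68 thousand

Demand slope = (20.48 − 158.24)/(2802 − 506) = −0.06, so P = 188.6 − 0.06Q.
Supply slope = (97.56 − 28.68)/(2802 − 506) = 0.03, so P = 13.5 + 0.03Q.
Competitive equilibrium: 188.6 − 0.06Q = 13.5 + 0.03Q → Q* = 1945.5556, P* = 71.8667.
At the floor P = 98.5, quantity demanded = (188.6 − 98.5)/0.06 = 1501.6667.
Sellers' marginal cost at Q' = 1501.6667: 13.5 + 0.03·1501.6667 = 58.55.
ΔQ = 1945.5556 − 1501.6667 = 443.8889; wedge = 98.5 − 58.55 = 39.95.
Welfare loss = ½ × 443.8889 × 39.95 = $8866.68 thousand.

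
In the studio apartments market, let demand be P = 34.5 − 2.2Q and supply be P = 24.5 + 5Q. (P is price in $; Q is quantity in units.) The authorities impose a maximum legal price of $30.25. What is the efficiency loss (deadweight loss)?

Competitive equilibrium: 34.5 − 2.2Q = 24.5 + 5Q → Q* = 1.3889, P* = 31.4444.
At the ceiling P = 30.25, quantity supplied = (30.25 − 24.5)/5 = 1.15.
Willingness to pay at Q' = 1.15: 34.5 − 2.2·1.15 = 31.97.
ΔQ = 1.3889 − 1.15 = 0.2389; wedge = 31.97 − 30.25 = 1.72.
DWL = ½ × 0.2389 × 1.72 = $0.21.

$0.21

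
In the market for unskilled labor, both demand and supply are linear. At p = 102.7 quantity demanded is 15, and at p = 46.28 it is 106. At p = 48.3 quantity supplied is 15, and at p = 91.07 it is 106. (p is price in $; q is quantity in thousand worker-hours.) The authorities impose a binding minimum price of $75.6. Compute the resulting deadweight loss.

Demand slope = (46.28 − 102.7)/(106 − 15) = −0.62, so p = 112 − 0.62q.
Supply slope = (91.07 − 48.3)/(106 − 15) = 0.47, so p = 41.25 + 0.47q.
Competitive equilibrium: 112 − 0.62q = 41.25 + 0.47q → q* = 64.9083, p* = 71.7569.
At the floor p = 75.6, quantity demanded = (112 − 75.6)/0.62 = 58.7097.
Sellers' marginal cost at q' = 58.7097: 41.25 + 0.47·58.7097 = 68.8436.
Δq = 64.9083 − 58.7097 = 6.1986; wedge = 75.6 − 68.8436 = 6.7564.
DWL = ½ × 6.1986 × 6.7564 = $20.94 thousand.

$20.94 thousand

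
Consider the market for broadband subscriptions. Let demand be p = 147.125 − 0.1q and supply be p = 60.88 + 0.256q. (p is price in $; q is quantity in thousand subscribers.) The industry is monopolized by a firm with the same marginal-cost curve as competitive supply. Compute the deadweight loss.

Competitive equilibrium: 147.125 − 0.1q = 60.88 + 0.256q → q* = 242.2612, p* = 122.8989.
Marginal revenue: MR = 147.125 − 0.2q. Set MR = MC: 147.125 − 0.2q = 60.88 + 0.256q → q_m = 189.1338.
Price p_m = 147.125 − 0.1·189.1338 = 128.2116; MC(q_m) = 60.88 + 0.256·189.1338 = 109.2983.
Competitive q* = 242.2612, so Δq = 53.1274; wedge = 128.2116 − 109.2983 = 18.9133.
The triangle = ½ × 53.1274 × 18.9133 = $502.41 thousand.

$502.41 thousand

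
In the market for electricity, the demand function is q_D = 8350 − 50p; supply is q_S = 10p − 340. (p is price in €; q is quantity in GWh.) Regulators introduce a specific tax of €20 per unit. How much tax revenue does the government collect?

In inverse form: demand p = 167 − 0.02q, supply p = 34 + 0.1q.
Competitive equilibrium: 167 − 0.02q = 34 + 0.1q → q* = 1108.3333, p* = 144.8333.
With the tax, the buyer price exceeds the seller price by 20: (167 − 0.02q) − (34 + 0.1q) = 20 → q' = 941.6667.
Tax revenue = 20 × 941.6667 = €18833.33.

€18833.33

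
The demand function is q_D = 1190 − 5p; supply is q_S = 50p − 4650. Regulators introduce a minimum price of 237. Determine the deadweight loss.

In inverse form: demand p = 238 − 0.2q, supply p = 93 + 0.02q.
Competitive equilibrium: 238 − 0.2q = 93 + 0.02q → q* = 659.0909, p* = 106.1818.
At the floor p = 237, quantity demanded = (238 − 237)/0.2 = 5.
Sellers' marginal cost at q' = 5: 93 + 0.02·5 = 93.1.
Δq = 659.0909 − 5 = 654.0909; wedge = 237 − 93.1 = 143.9.
DWL = ½ × 654.0909 × 143.9 = 47061.84.

47061.84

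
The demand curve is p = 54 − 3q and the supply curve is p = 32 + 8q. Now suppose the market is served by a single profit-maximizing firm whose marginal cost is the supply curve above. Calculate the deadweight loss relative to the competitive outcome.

1.01

Competitive equilibrium: 54 − 3q = 32 + 8q → q* = 2, p* = 48.
Marginal revenue: MR = 54 − 6q. Set MR = MC: 54 − 6q = 32 + 8q → q_m = 1.5714.
Price p_m = 54 − 3·1.5714 = 49.2858; MC(q_m) = 32 + 8·1.5714 = 44.5712.
Competitive q* = 2, so Δq = 0.4286; wedge = 49.2858 − 44.5712 = 4.7146.
Welfare loss = ½ × 0.4286 × 4.7146 = 1.01.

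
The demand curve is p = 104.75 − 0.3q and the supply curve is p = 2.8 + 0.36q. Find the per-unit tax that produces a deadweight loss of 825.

33

Competitive equilibrium: 104.75 − 0.3q = 2.8 + 0.36q → q* = 154.4697, p* = 58.4091.
A tax t gives Δq = t/0.66 and wedge t, so DWL = t²/1.32.
t²/1.32 = 825 → t² = 1089 → t = 33.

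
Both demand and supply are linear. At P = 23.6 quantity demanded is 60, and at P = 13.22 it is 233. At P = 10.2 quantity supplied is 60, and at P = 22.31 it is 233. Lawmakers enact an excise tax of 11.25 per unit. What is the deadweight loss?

486.78

Demand slope = (13.22 − 23.6)/(233 − 60) = −0.06, so P = 27.2 − 0.06Q.
Supply slope = (22.31 − 10.2)/(233 − 60) = 0.07, so P = 6 + 0.07Q.
Competitive equilibrium: 27.2 − 0.06Q = 6 + 0.07Q → Q* = 163.0769, P* = 17.4154.
With the tax, the buyer price exceeds the seller price by 11.25: (27.2 − 0.06Q) − (6 + 0.07Q) = 11.25 → Q' = 76.5385.
ΔQ = 163.0769 − 76.5385 = 86.5384; the wedge equals the tax, 11.25.
The triangle = ½ × 86.5384 × 11.25 = 486.78.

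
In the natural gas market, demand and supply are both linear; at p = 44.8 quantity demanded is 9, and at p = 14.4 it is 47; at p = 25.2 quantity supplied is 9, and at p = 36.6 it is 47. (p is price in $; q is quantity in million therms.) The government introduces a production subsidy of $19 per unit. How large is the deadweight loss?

$164.09 million

Demand slope = (14.4 − 44.8)/(47 − 9) = −0.8, so p = 52 − 0.8q.
Supply slope = (36.6 − 25.2)/(47 − 9) = 0.3, so p = 22.5 + 0.3q.
Competitive equilibrium: 52 − 0.8q = 22.5 + 0.3q → q* = 26.8182, p* = 30.5455.
The subsidy lowers effective supply by 19: p = 3.5 + 0.3q.
New quantity: 52 − 0.8q = 3.5 + 0.3q → q' = 44.0909.
Overproduction Δq = 44.0909 − 26.8182 = 17.2727; wedge = subsidy = 19.
Welfare loss = ½ × 17.2727 × 19 = $164.09 million.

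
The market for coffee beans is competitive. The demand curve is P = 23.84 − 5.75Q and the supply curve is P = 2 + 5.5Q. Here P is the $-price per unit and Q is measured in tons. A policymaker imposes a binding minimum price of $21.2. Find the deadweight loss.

$12.36

Competitive equilibrium: 23.84 − 5.75Q = 2 + 5.5Q → Q* = 1.9413, P* = 12.6773.
At the floor P = 21.2, quantity demanded = (23.84 − 21.2)/5.75 = 0.4591.
Sellers' marginal cost at Q' = 0.4591: 2 + 5.5·0.4591 = 4.5251.
ΔQ = 1.9413 − 0.4591 = 1.4822; wedge = 21.2 − 4.5251 = 16.6749.
The triangle = ½ × 1.4822 × 16.6749 = $12.36.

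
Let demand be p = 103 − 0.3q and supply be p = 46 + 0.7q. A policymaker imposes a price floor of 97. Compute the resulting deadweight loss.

Competitive equilibrium: 103 − 0.3q = 46 + 0.7q → q* = 57, p* = 85.9.
At the floor p = 97, quantity demanded = (103 − 97)/0.3 = 20.
Sellers' marginal cost at q' = 20: 46 + 0.7·20 = 60.
Δq = 57 − 20 = 37; wedge = 97 − 60 = 37.
Welfare loss = ½ × 37 × 37 = 684.50.

684.50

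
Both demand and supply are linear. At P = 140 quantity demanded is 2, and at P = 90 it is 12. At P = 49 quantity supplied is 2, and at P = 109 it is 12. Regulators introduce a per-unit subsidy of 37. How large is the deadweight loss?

Demand slope = (90 − 140)/(12 − 2) = −5, so P = 150 − 5Q.
Supply slope = (109 − 49)/(12 − 2) = 6, so P = 37 + 6Q.
Competitive equilibrium: 150 − 5Q = 37 + 6Q → Q* = 10.2727, P* = 98.6364.
The subsidy lowers effective supply by 37: P = 0 + 6Q.
New quantity: 150 − 5Q = 0 + 6Q → Q' = 13.6364.
Overproduction ΔQ = 13.6364 − 10.2727 = 3.3637; wedge = subsidy = 37.
DWL = ½ × 3.3637 × 37 = 62.23.

62.23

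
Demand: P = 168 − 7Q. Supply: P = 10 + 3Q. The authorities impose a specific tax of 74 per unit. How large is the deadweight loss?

273.80

Competitive equilibrium: 168 − 7Q = 10 + 3Q → Q* = 15.8, P* = 57.4.
With the tax, the buyer price exceeds the seller price by 74: (168 − 7Q) − (10 + 3Q) = 74 → Q' = 8.4.
ΔQ = 15.8 − 8.4 = 7.4; the wedge equals the tax, 74.
The triangle = ½ × 7.4 × 74 = 273.80.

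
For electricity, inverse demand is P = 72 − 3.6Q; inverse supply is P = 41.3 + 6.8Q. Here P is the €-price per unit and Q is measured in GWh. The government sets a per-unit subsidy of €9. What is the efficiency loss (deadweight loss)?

Competitive equilibrium: 72 − 3.6Q = 41.3 + 6.8Q → Q* = 2.9519, P* = 61.3731.
The subsidy lowers effective supply by 9: P = 32.3 + 6.8Q.
New quantity: 72 − 3.6Q = 32.3 + 6.8Q → Q' = 3.8173.
Overproduction ΔQ = 3.8173 − 2.9519 = 0.8654; wedge = subsidy = 9.
DWL = ½ × 0.8654 × 9 = €3.89.

€3.89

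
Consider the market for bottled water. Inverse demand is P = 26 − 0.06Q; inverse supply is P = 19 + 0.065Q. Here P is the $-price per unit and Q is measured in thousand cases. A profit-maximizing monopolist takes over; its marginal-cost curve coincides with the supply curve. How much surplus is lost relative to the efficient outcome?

$20.62 thousand

Competitive equilibrium: 26 − 0.06Q = 19 + 0.065Q → Q* = 56, P* = 22.64.
Marginal revenue: MR = 26 − 0.12Q. Set MR = MC: 26 − 0.12Q = 19 + 0.065Q → Q_m = 37.8378.
Price P_m = 26 − 0.06·37.8378 = 23.7297; MC(Q_m) = 19 + 0.065·37.8378 = 21.4595.
Competitive Q* = 56, so ΔQ = 18.1622; wedge = 23.7297 − 21.4595 = 2.2702.
Welfare loss = ½ × 18.1622 × 2.2702 = $20.62 thousand.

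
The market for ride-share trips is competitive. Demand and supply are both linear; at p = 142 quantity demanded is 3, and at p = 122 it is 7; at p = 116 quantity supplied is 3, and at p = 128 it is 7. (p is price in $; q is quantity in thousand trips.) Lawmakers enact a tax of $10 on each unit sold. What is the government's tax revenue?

$50 thousand

Demand slope = (122 − 142)/(7 − 3) = −5, so p = 157 − 5q.
Supply slope = (128 − 116)/(7 − 3) = 3, so p = 107 + 3q.
Competitive equilibrium: 157 − 5q = 107 + 3q → q* = 6.25, p* = 125.75.
With the tax, the buyer price exceeds the seller price by 10: (157 − 5q) − (107 + 3q) = 10 → q' = 5.
Tax revenue = 10 × 5 = $50 thousand.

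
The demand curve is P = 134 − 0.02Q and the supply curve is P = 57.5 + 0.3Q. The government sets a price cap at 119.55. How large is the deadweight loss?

Competitive equilibrium: 134 − 0.02Q = 57.5 + 0.3Q → Q* = 239.0625, P* = 129.21875.
At the ceiling P = 119.55, quantity supplied = (119.55 − 57.5)/0.3 = 206.83333.
Willingness to pay at Q' = 206.83333: 134 − 0.02·206.83333 = 129.86333.
ΔQ = 239.0625 − 206.83333 = 32.22917; wedge = 129.86333 − 119.55 = 10.31333.
DWL = ½ × 32.22917 × 10.31333 = 166.20.

166.20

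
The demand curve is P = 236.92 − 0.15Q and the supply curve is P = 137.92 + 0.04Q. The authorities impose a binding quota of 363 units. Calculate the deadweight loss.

Competitive equilibrium: 236.92 − 0.15Q = 137.92 + 0.04Q → Q* = 521.0526, P* = 158.7621.
At Q = 363: demand price = 236.92 − 0.15·363 = 182.47; supply price = 137.92 + 0.04·363 = 152.44.
ΔQ = 521.0526 − 363 = 158.0526; wedge = 182.47 − 152.44 = 30.03.
Welfare loss = ½ × 158.0526 × 30.03 = 2373.16.

2373.16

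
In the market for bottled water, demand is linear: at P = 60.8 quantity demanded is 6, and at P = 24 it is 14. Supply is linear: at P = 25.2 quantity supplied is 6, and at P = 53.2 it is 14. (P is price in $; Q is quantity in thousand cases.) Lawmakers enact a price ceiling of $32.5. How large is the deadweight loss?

$21.60 thousand

Demand slope = (24 − 60.8)/(14 − 6) = −4.6, so P = 88.4 − 4.6Q.
Supply slope = (53.2 − 25.2)/(14 − 6) = 3.5, so P = 4.2 + 3.5Q.
Competitive equilibrium: 88.4 − 4.6Q = 4.2 + 3.5Q → Q* = 10.3951, P* = 40.5827.
At the ceiling P = 32.5, quantity supplied = (32.5 − 4.2)/3.5 = 8.0857.
Willingness to pay at Q' = 8.0857: 88.4 − 4.6·8.0857 = 51.2058.
ΔQ = 10.3951 − 8.0857 = 2.3094; wedge = 51.2058 − 32.5 = 18.7058.
The triangle = ½ × 2.3094 × 18.7058 = $21.60 thousand.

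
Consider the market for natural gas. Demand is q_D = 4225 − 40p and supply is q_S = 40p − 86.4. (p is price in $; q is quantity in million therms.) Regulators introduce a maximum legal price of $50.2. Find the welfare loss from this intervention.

$545.38 million

In inverse form: demand p = 105.625 − 0.025q, supply p = 2.16 + 0.025q.
Competitive equilibrium: 105.625 − 0.025q = 2.16 + 0.025q → q* = 2069.3, p* = 53.8925.
At the ceiling p = 50.2, quantity supplied = (50.2 − 2.16)/0.025 = 1921.6.
Willingness to pay at q' = 1921.6: 105.625 − 0.025·1921.6 = 57.585.
Δq = 2069.3 − 1921.6 = 147.7; wedge = 57.585 − 50.2 = 7.385.
DWL = ½ × 147.7 × 7.385 = $545.38 million.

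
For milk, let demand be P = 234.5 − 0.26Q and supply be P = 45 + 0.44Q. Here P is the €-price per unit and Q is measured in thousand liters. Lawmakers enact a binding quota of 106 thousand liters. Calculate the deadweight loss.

Competitive equilibrium: 234.5 − 0.26Q = 45 + 0.44Q → Q* = 270.7143, P* = 164.1143.
At Q = 106: demand price = 234.5 − 0.26·106 = 206.94; supply price = 45 + 0.44·106 = 91.64.
ΔQ = 270.7143 − 106 = 164.7143; wedge = 206.94 − 91.64 = 115.3.
Deadweight loss = ½ × 164.7143 × 115.3 = €9495.78 thousand.

€9495.78 thousand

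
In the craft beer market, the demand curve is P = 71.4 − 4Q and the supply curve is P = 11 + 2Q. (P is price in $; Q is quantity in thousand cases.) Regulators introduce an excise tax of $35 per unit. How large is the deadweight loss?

$102.08 thousand

Competitive equilibrium: 71.4 − 4Q = 11 + 2Q → Q* = 10.0667, P* = 31.1333.
With the tax, the buyer price exceeds the seller price by 35: (71.4 − 4Q) − (11 + 2Q) = 35 → Q' = 4.2333.
ΔQ = 10.0667 − 4.2333 = 5.8334; the wedge equals the tax, 35.
The triangle = ½ × 5.8334 × 35 = $102.08 thousand.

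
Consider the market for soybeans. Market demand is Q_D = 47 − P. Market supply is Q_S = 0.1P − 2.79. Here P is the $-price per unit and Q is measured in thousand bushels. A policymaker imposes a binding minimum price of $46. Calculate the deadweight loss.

In inverse form: demand P = 47 − Q, supply P = 27.9 + 10Q.
Competitive equilibrium: 47 − Q = 27.9 + 10Q → Q* = 1.7364, P* = 45.2636.
At the floor P = 46, quantity demanded = (47 − 46)/1 = 1.
Sellers' marginal cost at Q' = 1: 27.9 + 10·1 = 37.9.
ΔQ = 1.7364 − 1 = 0.7364; wedge = 46 − 37.9 = 8.1.
The triangle = ½ × 0.7364 × 8.1 = $2.98 thousand.

$2.98 thousand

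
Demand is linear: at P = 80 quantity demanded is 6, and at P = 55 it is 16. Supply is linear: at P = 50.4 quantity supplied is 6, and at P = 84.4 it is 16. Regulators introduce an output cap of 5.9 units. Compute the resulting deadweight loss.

77.24

Demand slope = (55 − 80)/(16 − 6) = −2.5, so P = 95 − 2.5Q.
Supply slope = (84.4 − 50.4)/(16 − 6) = 3.4, so P = 30 + 3.4Q.
Competitive equilibrium: 95 − 2.5Q = 30 + 3.4Q → Q* = 11.0169, P* = 67.4576.
At Q = 5.9: demand price = 95 − 2.5·5.9 = 80.25; supply price = 30 + 3.4·5.9 = 50.06.
ΔQ = 11.0169 − 5.9 = 5.1169; wedge = 80.25 − 50.06 = 30.19.
Welfare loss = ½ × 5.1169 × 30.19 = 77.24.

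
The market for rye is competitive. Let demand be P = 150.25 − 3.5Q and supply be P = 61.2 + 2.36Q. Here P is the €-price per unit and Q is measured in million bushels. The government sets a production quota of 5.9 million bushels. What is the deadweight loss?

€253.21 million

Competitive equilibrium: 150.25 − 3.5Q = 61.2 + 2.36Q → Q* = 15.1962, P* = 97.0631.
At Q = 5.9: demand price = 150.25 − 3.5·5.9 = 129.6; supply price = 61.2 + 2.36·5.9 = 75.124.
ΔQ = 15.1962 − 5.9 = 9.2962; wedge = 129.6 − 75.124 = 54.476.
The triangle = ½ × 9.2962 × 54.476 = €253.21 million.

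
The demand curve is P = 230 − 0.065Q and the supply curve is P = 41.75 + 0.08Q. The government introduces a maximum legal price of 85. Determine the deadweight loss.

Competitive equilibrium: 230 − 0.065Q = 41.75 + 0.08Q → Q* = 1298.27586, P* = 145.61207.
At the ceiling P = 85, quantity supplied = (85 − 41.75)/0.08 = 540.625.
Willingness to pay at Q' = 540.625: 230 − 0.065·540.625 = 194.85938.
ΔQ = 1298.27586 − 540.625 = 757.65086; wedge = 194.85938 − 85 = 109.85938.
The triangle = ½ × 757.65086 × 109.85938 = 41617.53.

41617.53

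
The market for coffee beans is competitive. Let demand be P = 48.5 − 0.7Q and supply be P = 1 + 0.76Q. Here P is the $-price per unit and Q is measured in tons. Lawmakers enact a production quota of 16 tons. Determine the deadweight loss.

$199.57

Competitive equilibrium: 48.5 − 0.7Q = 1 + 0.76Q → Q* = 32.5342, P* = 25.726.
At Q = 16: demand price = 48.5 − 0.7·16 = 37.3; supply price = 1 + 0.76·16 = 13.16.
ΔQ = 32.5342 − 16 = 16.5342; wedge = 37.3 − 13.16 = 24.14.
Deadweight loss = ½ × 16.5342 × 24.14 = $199.57.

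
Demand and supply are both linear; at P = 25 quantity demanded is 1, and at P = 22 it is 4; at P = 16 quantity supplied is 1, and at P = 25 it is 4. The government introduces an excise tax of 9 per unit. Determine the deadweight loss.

10.125

Demand slope = (22 − 25)/(4 − 1) = −1, so P = 26 − Q.
Supply slope = (25 − 16)/(4 − 1) = 3, so P = 13 + 3Q.
Competitive equilibrium: 26 − Q = 13 + 3Q → Q* = 3.25, P* = 22.75.
With the tax, the buyer price exceeds the seller price by 9: (26 − Q) − (13 + 3Q) = 9 → Q' = 1.
ΔQ = 3.25 − 1 = 2.25; the wedge equals the tax, 9.
DWL = ½ × 2.25 × 9 = 10.125.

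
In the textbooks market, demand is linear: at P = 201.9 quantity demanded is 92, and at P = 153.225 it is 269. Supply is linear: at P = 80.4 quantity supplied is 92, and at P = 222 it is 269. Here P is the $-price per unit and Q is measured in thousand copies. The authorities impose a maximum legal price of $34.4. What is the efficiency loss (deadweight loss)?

$15629.52 thousand

Demand slope = (153.225 − 201.9)/(269 − 92) = −0.275, so P = 227.2 − 0.275Q.
Supply slope = (222 − 80.4)/(269 − 92) = 0.8, so P = 6.8 + 0.8Q.
Competitive equilibrium: 227.2 − 0.275Q = 6.8 + 0.8Q → Q* = 205.02326, P* = 170.8186.
At the ceiling P = 34.4, quantity supplied = (34.4 − 6.8)/0.8 = 34.5.
Willingness to pay at Q' = 34.5: 227.2 − 0.275·34.5 = 217.7125.
ΔQ = 205.02326 − 34.5 = 170.52326; wedge = 217.7125 − 34.4 = 183.3125.
DWL = ½ × 170.52326 × 183.3125 = $15629.52 thousand.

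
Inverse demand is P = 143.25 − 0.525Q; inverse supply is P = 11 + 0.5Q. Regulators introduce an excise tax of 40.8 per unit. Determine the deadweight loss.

812.02

Competitive equilibrium: 143.25 − 0.525Q = 11 + 0.5Q → Q* = 129.0244, P* = 75.5122.
With the tax, the buyer price exceeds the seller price by 40.8: (143.25 − 0.525Q) − (11 + 0.5Q) = 40.8 → Q' = 89.2195.
ΔQ = 129.0244 − 89.2195 = 39.8049; the wedge equals the tax, 40.8.
The triangle = ½ × 39.8049 × 40.8 = 812.02.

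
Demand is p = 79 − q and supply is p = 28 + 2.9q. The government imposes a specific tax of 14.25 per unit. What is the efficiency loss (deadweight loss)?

Competitive equilibrium: 79 − q = 28 + 2.9q → q* = 13.0769, p* = 65.9231.
With the tax, the buyer price exceeds the seller price by 14.25: (79 − q) − (28 + 2.9q) = 14.25 → q' = 9.4231.
Δq = 13.0769 − 9.4231 = 3.6538; the wedge equals the tax, 14.25.
Deadweight loss = ½ × 3.6538 × 14.25 = 26.03.

26.03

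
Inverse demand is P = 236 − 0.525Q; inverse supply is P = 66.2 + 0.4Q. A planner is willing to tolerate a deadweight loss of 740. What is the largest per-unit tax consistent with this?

37

Competitive equilibrium: 236 − 0.525Q = 66.2 + 0.4Q → Q* = 183.5676, P* = 139.627.
A tax t gives ΔQ = t/0.925 and wedge t, so DWL = t²/1.85.
t²/1.85 = 740 → t² = 1369 → t = 37.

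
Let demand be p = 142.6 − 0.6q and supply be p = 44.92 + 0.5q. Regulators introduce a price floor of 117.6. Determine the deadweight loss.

1221.85

Competitive equilibrium: 142.6 − 0.6q = 44.92 + 0.5q → q* = 88.8, p* = 89.32.
At the floor p = 117.6, quantity demanded = (142.6 − 117.6)/0.6 = 41.6667.
Sellers' marginal cost at q' = 41.6667: 44.92 + 0.5·41.6667 = 65.7534.
Δq = 88.8 − 41.6667 = 47.1333; wedge = 117.6 − 65.7534 = 51.8466.
The triangle = ½ × 47.1333 × 51.8466 = 1221.85.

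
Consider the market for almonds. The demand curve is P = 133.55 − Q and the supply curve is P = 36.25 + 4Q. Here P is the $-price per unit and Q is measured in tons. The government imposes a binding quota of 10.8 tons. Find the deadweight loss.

$187.489

Competitive equilibrium: 133.55 − Q = 36.25 + 4Q → Q* = 19.46, P* = 114.09.
At Q = 10.8: demand price = 133.55 − 1·10.8 = 122.75; supply price = 36.25 + 4·10.8 = 79.45.
ΔQ = 19.46 − 10.8 = 8.66; wedge = 122.75 − 79.45 = 43.3.
Deadweight loss = ½ × 8.66 × 43.3 = $187.489.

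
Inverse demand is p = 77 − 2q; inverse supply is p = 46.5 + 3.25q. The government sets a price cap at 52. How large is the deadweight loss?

Competitive equilibrium: 77 − 2q = 46.5 + 3.25q → q* = 5.8095, p* = 65.381.
At the ceiling p = 52, quantity supplied = (52 − 46.5)/3.25 = 1.6923.
Willingness to pay at q' = 1.6923: 77 − 2·1.6923 = 73.6154.
Δq = 5.8095 − 1.6923 = 4.1172; wedge = 73.6154 − 52 = 21.6154.
Welfare loss = ½ × 4.1172 × 21.6154 = 44.50.

44.50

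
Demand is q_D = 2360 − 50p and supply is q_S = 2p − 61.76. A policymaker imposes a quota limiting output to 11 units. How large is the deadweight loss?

In inverse form: demand p = 47.2 − 0.02q, supply p = 30.88 + 0.5q.
Competitive equilibrium: 47.2 − 0.02q = 30.88 + 0.5q → q* = 31.3846, p* = 46.5723.
At q = 11: demand price = 47.2 − 0.02·11 = 46.98; supply price = 30.88 + 0.5·11 = 36.38.
Δq = 31.3846 − 11 = 20.3846; wedge = 46.98 − 36.38 = 10.6.
DWL = ½ × 20.3846 × 10.6 = 108.04.

108.04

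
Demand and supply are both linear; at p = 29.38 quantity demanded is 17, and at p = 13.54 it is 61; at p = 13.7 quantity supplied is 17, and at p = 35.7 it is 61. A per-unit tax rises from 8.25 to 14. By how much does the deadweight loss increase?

74.38

Demand slope = (13.54 − 29.38)/(61 − 17) = −0.36, so p = 35.5 − 0.36q.
Supply slope = (35.7 − 13.7)/(61 − 17) = 0.5, so p = 5.2 + 0.5q.
Competitive equilibrium: 35.5 − 0.36q = 5.2 + 0.5q → q* = 35.2326, p* = 22.8163.
For a per-unit tax t: Δq = t/0.86, so DWL = ½·t·(t/0.86) = t²/1.72.
At t = 8.25: DWL = 39.571. At t = 14: DWL = 113.953.
Increase = 113.953 − 39.571 = 74.38.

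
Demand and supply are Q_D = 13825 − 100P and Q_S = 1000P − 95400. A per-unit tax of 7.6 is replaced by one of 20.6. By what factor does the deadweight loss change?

In inverse form: demand P = 138.25 − 0.01Q, supply P = 95.4 + 0.001Q.
Competitive equilibrium: 138.25 − 0.01Q = 95.4 + 0.001Q → Q* = 3895.4545, P* = 99.2955.
For a per-unit tax t: ΔQ = t/0.011, so DWL = ½·t·(t/0.011) = t²/0.022.
At t = 7.6: DWL = 2625.455. At t = 20.6: DWL = 19289.091.
Ratio = (20.6/7.6)² = 7.347.

7.347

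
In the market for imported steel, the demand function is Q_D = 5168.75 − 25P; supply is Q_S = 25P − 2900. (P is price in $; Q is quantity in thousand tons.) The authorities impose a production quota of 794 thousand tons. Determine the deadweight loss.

In inverse form: demand P = 206.75 − 0.04Q, supply P = 116 + 0.04Q.
Competitive equilibrium: 206.75 − 0.04Q = 116 + 0.04Q → Q* = 1134.375, P* = 161.375.
At Q = 794: demand price = 206.75 − 0.04·794 = 174.99; supply price = 116 + 0.04·794 = 147.76.
ΔQ = 1134.375 − 794 = 340.375; wedge = 174.99 − 147.76 = 27.23.
DWL = ½ × 340.375 × 27.23 = $4634.21 thousand.

$4634.21 thousand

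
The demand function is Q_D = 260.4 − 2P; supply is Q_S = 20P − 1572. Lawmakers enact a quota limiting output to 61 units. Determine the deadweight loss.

In inverse form: demand P = 130.2 − 0.5Q, supply P = 78.6 + 0.05Q.
Competitive equilibrium: 130.2 − 0.5Q = 78.6 + 0.05Q → Q* = 93.8182, P* = 83.2909.
At Q = 61: demand price = 130.2 − 0.5·61 = 99.7; supply price = 78.6 + 0.05·61 = 81.65.
ΔQ = 93.8182 − 61 = 32.8182; wedge = 99.7 − 81.65 = 18.05.
Deadweight loss = ½ × 32.8182 × 18.05 = 296.18.

296.18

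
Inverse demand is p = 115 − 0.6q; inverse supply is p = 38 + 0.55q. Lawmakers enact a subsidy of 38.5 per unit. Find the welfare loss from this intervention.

Competitive equilibrium: 115 − 0.6q = 38 + 0.55q → q* = 66.9565, p* = 74.8261.
The subsidy lowers effective supply by 38.5: p = 0.55q − 0.5.
New quantity: 115 − 0.6q = 0.55q − 0.5 → q' = 100.4348.
Overproduction Δq = 100.4348 − 66.9565 = 33.4783; wedge = subsidy = 38.5.
Deadweight loss = ½ × 33.4783 × 38.5 = 644.46.

644.46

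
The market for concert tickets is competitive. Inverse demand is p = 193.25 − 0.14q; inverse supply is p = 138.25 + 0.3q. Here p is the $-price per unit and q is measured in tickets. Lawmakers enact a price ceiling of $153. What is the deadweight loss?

Competitive equilibrium: 193.25 − 0.14q = 138.25 + 0.3q → q* = 125, p* = 175.75.
At the ceiling p = 153, quantity supplied = (153 − 138.25)/0.3 = 49.1667.
Willingness to pay at q' = 49.1667: 193.25 − 0.14·49.1667 = 186.3667.
Δq = 125 − 49.1667 = 75.8333; wedge = 186.3667 − 153 = 33.3667.
DWL = ½ × 75.8333 × 33.3667 = $1265.15.

$1265.15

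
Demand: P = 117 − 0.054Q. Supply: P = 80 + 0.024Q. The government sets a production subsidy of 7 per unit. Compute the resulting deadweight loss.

314.10

Competitive equilibrium: 117 − 0.054Q = 80 + 0.024Q → Q* = 474.359, P* = 91.3846.
The subsidy lowers effective supply by 7: P = 73 + 0.024Q.
New quantity: 117 − 0.054Q = 73 + 0.024Q → Q' = 564.1026.
Overproduction ΔQ = 564.1026 − 474.359 = 89.7436; wedge = subsidy = 7.
DWL = ½ × 89.7436 × 7 = 314.10.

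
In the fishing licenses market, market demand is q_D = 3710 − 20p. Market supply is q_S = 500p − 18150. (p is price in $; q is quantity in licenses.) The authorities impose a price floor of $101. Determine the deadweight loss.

In inverse form: demand p = 185.5 − 0.05q, supply p = 36.3 + 0.002q.
Competitive equilibrium: 185.5 − 0.05q = 36.3 + 0.002q → q* = 2869.2308, p* = 42.0385.
At the floor p = 101, quantity demanded = (185.5 − 101)/0.05 = 1690.
Sellers' marginal cost at q' = 1690: 36.3 + 0.002·1690 = 39.68.
Δq = 2869.2308 − 1690 = 1179.2308; wedge = 101 − 39.68 = 61.32.
The triangle = ½ × 1179.2308 × 61.32 = $36155.22.

$36155.22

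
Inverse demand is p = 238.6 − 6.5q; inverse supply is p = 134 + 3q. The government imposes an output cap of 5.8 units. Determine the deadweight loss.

128.96

Competitive equilibrium: 238.6 − 6.5q = 134 + 3q → q* = 11.0105, p* = 167.0316.
At q = 5.8: demand price = 238.6 − 6.5·5.8 = 200.9; supply price = 134 + 3·5.8 = 151.4.
Δq = 11.0105 − 5.8 = 5.2105; wedge = 200.9 − 151.4 = 49.5.
Welfare loss = ½ × 5.2105 × 49.5 = 128.96.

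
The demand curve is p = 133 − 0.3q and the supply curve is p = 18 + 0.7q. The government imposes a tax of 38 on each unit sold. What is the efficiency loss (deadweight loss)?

Competitive equilibrium: 133 − 0.3q = 18 + 0.7q → q* = 115, p* = 98.5.
With the tax, the buyer price exceeds the seller price by 38: (133 − 0.3q) − (18 + 0.7q) = 38 → q' = 77.
Δq = 115 − 77 = 38; the wedge equals the tax, 38.
DWL = ½ × 38 × 38 = 722.

722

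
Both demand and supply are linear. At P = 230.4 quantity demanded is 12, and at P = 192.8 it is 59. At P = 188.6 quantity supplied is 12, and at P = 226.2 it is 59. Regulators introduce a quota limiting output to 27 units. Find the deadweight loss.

Demand slope = (192.8 − 230.4)/(59 − 12) = −0.8, so P = 240 − 0.8Q.
Supply slope = (226.2 − 188.6)/(59 − 12) = 0.8, so P = 179 + 0.8Q.
Competitive equilibrium: 240 − 0.8Q = 179 + 0.8Q → Q* = 38.125, P* = 209.5.
At Q = 27: demand price = 240 − 0.8·27 = 218.4; supply price = 179 + 0.8·27 = 200.6.
ΔQ = 38.125 − 27 = 11.125; wedge = 218.4 − 200.6 = 17.8.
Deadweight loss = ½ × 11.125 × 17.8 = 99.01.

99.01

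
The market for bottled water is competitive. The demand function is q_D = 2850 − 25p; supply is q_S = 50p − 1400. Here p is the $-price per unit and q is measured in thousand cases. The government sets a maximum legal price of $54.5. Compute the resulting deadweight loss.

$352.08 thousand

In inverse form: demand p = 114 − 0.04q, supply p = 28 + 0.02q.
Competitive equilibrium: 114 − 0.04q = 28 + 0.02q → q* = 1433.3333, p* = 56.6667.
At the ceiling p = 54.5, quantity supplied = (54.5 − 28)/0.02 = 1325.
Willingness to pay at q' = 1325: 114 − 0.04·1325 = 61.
Δq = 1433.3333 − 1325 = 108.3333; wedge = 61 − 54.5 = 6.5.
DWL = ½ × 108.3333 × 6.5 = $352.08 thousand.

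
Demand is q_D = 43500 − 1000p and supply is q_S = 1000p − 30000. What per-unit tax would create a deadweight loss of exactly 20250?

9

In inverse form: demand p = 43.5 − 0.001q, supply p = 30 + 0.001q.
Competitive equilibrium: 43.5 − 0.001q = 30 + 0.001q → q* = 6750, p* = 36.75.
A tax t gives Δq = t/0.002 and wedge t, so DWL = t²/0.004.
t²/0.004 = 20250 → t² = 81 → t = 9.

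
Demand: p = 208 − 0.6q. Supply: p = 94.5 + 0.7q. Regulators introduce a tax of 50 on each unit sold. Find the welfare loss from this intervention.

Competitive equilibrium: 208 − 0.6q = 94.5 + 0.7q → q* = 87.3077, p* = 155.6154.
With the tax, the buyer price exceeds the seller price by 50: (208 − 0.6q) − (94.5 + 0.7q) = 50 → q' = 48.8462.
Δq = 87.3077 − 48.8462 = 38.4615; the wedge equals the tax, 50.
The triangle = ½ × 38.4615 × 50 = 961.54.

961.54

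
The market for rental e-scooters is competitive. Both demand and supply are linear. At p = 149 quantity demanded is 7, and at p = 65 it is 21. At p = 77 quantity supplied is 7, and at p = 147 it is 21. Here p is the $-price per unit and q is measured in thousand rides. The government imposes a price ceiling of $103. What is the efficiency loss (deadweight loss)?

$9.96 thousand

Demand slope = (65 − 149)/(21 − 7) = −6, so p = 191 − 6q.
Supply slope = (147 − 77)/(21 − 7) = 5, so p = 42 + 5q.
Competitive equilibrium: 191 − 6q = 42 + 5q → q* = 13.5455, p* = 109.7273.
At the ceiling p = 103, quantity supplied = (103 − 42)/5 = 12.2.
Willingness to pay at q' = 12.2: 191 − 6·12.2 = 117.8.
Δq = 13.5455 − 12.2 = 1.3455; wedge = 117.8 − 103 = 14.8.
Deadweight loss = ½ × 1.3455 × 14.8 = $9.96 thousand.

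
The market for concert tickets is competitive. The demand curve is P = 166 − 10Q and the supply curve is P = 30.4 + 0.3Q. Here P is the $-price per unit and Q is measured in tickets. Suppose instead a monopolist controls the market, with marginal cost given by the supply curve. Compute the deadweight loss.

$216.60

Competitive equilibrium: 166 − 10Q = 30.4 + 0.3Q → Q* = 13.165, P* = 34.3495.
Marginal revenue: MR = 166 − 20Q. Set MR = MC: 166 − 20Q = 30.4 + 0.3Q → Q_m = 6.6798.
Price P_m = 166 − 10·6.6798 = 99.202; MC(Q_m) = 30.4 + 0.3·6.6798 = 32.4039.
Competitive Q* = 13.165, so ΔQ = 6.4852; wedge = 99.202 − 32.4039 = 66.7981.
Welfare loss = ½ × 6.4852 × 66.7981 = $216.60.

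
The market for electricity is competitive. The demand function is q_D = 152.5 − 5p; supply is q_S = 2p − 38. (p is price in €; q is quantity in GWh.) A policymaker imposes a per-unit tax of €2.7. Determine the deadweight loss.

€5.21

In inverse form: demand p = 30.5 − 0.2q, supply p = 19 + 0.5q.
Competitive equilibrium: 30.5 − 0.2q = 19 + 0.5q → q* = 16.4286, p* = 27.2143.
With the tax, the buyer price exceeds the seller price by 2.7: (30.5 − 0.2q) − (19 + 0.5q) = 2.7 → q' = 12.5714.
Δq = 16.4286 − 12.5714 = 3.8572; the wedge equals the tax, 2.7.
The triangle = ½ × 3.8572 × 2.7 = €5.21.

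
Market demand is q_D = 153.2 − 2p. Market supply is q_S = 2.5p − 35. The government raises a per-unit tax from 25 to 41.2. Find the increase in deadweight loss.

595.80

In inverse form: demand p = 76.6 − 0.5q, supply p = 14 + 0.4q.
Competitive equilibrium: 76.6 − 0.5q = 14 + 0.4q → q* = 69.5556, p* = 41.8222.
For a per-unit tax t: Δq = t/0.9, so DWL = ½·t·(t/0.9) = t²/1.8.
At t = 25: DWL = 347.222. At t = 41.2: DWL = 943.022.
Increase = 943.022 − 347.222 = 595.80.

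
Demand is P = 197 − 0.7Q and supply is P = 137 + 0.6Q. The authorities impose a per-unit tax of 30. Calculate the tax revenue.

692.31

Competitive equilibrium: 197 − 0.7Q = 137 + 0.6Q → Q* = 46.1538, P* = 164.6923.
With the tax, the buyer price exceeds the seller price by 30: (197 − 0.7Q) − (137 + 0.6Q) = 30 → Q' = 23.0769.
Tax revenue = 30 × 23.0769 = 692.31.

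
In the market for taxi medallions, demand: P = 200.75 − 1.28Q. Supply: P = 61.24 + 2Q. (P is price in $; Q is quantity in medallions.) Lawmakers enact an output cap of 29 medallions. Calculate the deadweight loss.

$300.38

Competitive equilibrium: 200.75 − 1.28Q = 61.24 + 2Q → Q* = 42.5335, P* = 146.3071.
At Q = 29: demand price = 200.75 − 1.28·29 = 163.63; supply price = 61.24 + 2·29 = 119.24.
ΔQ = 42.5335 − 29 = 13.5335; wedge = 163.63 − 119.24 = 44.39.
Welfare loss = ½ × 13.5335 × 44.39 = $300.38.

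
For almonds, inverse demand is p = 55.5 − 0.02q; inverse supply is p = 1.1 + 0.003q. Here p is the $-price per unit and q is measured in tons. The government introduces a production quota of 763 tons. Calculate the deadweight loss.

Competitive equilibrium: 55.5 − 0.02q = 1.1 + 0.003q → q* = 2365.2174, p* = 8.1957.
At q = 763: demand price = 55.5 − 0.02·763 = 40.24; supply price = 1.1 + 0.003·763 = 3.389.
Δq = 2365.2174 − 763 = 1602.2174; wedge = 40.24 − 3.389 = 36.851.
DWL = ½ × 1602.2174 × 36.851 = $29521.66.

$29521.66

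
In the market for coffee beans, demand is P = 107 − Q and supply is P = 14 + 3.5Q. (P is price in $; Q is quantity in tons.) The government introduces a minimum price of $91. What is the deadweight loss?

$49

Competitive equilibrium: 107 − Q = 14 + 3.5Q → Q* = 20.6667, P* = 86.3333.
At the floor P = 91, quantity demanded = (107 − 91)/1 = 16.
Sellers' marginal cost at Q' = 16: 14 + 3.5·16 = 70.
ΔQ = 20.6667 − 16 = 4.6667; wedge = 91 − 70 = 21.
Welfare loss = ½ × 4.6667 × 21 = $49.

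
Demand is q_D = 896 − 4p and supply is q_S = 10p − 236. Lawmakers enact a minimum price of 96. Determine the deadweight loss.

642.06

In inverse form: demand p = 224 − 0.25q, supply p = 23.6 + 0.1q.
Competitive equilibrium: 224 − 0.25q = 23.6 + 0.1q → q* = 572.5714, p* = 80.8571.
At the floor p = 96, quantity demanded = (224 − 96)/0.25 = 512.
Sellers' marginal cost at q' = 512: 23.6 + 0.1·512 = 74.8.
Δq = 572.5714 − 512 = 60.5714; wedge = 96 − 74.8 = 21.2.
DWL = ½ × 60.5714 × 21.2 = 642.06.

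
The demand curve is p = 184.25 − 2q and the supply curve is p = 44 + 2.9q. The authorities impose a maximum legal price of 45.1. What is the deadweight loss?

Competitive equilibrium: 184.25 − 2q = 44 + 2.9q → q* = 28.6224, p* = 127.0051.
At the ceiling p = 45.1, quantity supplied = (45.1 − 44)/2.9 = 0.3793.
Willingness to pay at q' = 0.3793: 184.25 − 2·0.3793 = 183.4914.
Δq = 28.6224 − 0.3793 = 28.2431; wedge = 183.4914 − 45.1 = 138.3914.
Welfare loss = ½ × 28.2431 × 138.3914 = 1954.30.

1954.30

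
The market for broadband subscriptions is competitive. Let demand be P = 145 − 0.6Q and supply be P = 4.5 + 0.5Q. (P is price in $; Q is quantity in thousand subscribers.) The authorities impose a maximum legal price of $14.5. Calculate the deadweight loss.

$6382.84 thousand

Competitive equilibrium: 145 − 0.6Q = 4.5 + 0.5Q → Q* = 127.7273, P* = 68.3636.
At the ceiling P = 14.5, quantity supplied = (14.5 − 4.5)/0.5 = 20.
Willingness to pay at Q' = 20: 145 − 0.6·20 = 133.
ΔQ = 127.7273 − 20 = 107.7273; wedge = 133 − 14.5 = 118.5.
DWL = ½ × 107.7273 × 118.5 = $6382.84 thousand.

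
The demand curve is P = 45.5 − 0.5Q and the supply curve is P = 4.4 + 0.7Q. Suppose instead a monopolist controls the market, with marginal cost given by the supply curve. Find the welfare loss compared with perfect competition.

60.89

Competitive equilibrium: 45.5 − 0.5Q = 4.4 + 0.7Q → Q* = 34.25, P* = 28.375.
Marginal revenue: MR = 45.5 − Q. Set MR = MC: 45.5 − Q = 4.4 + 0.7Q → Q_m = 24.1765.
Price P_m = 45.5 − 0.5·24.1765 = 33.4118; MC(Q_m) = 4.4 + 0.7·24.1765 = 21.3236.
Competitive Q* = 34.25, so ΔQ = 10.0735; wedge = 33.4118 − 21.3236 = 12.0882.
Welfare loss = ½ × 10.0735 × 12.0882 = 60.89.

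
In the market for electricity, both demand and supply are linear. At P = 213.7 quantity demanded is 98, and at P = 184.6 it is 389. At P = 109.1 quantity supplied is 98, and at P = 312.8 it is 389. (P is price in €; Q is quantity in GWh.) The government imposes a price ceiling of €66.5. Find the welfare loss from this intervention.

€14685.32

Demand slope = (184.6 − 213.7)/(389 − 98) = −0.1, so P = 223.5 − 0.1Q.
Supply slope = (312.8 − 109.1)/(389 − 98) = 0.7, so P = 40.5 + 0.7Q.
Competitive equilibrium: 223.5 − 0.1Q = 40.5 + 0.7Q → Q* = 228.75, P* = 200.625.
At the ceiling P = 66.5, quantity supplied = (66.5 − 40.5)/0.7 = 37.14286.
Willingness to pay at Q' = 37.14286: 223.5 − 0.1·37.14286 = 219.78571.
ΔQ = 228.75 − 37.14286 = 191.60714; wedge = 219.78571 − 66.5 = 153.28571.
Welfare loss = ½ × 191.60714 × 153.28571 = €14685.32.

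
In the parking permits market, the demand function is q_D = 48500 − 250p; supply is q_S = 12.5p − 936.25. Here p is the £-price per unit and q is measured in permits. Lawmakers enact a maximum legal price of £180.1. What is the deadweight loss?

£444.34

In inverse form: demand p = 194 − 0.004q, supply p = 74.9 + 0.08q.
Competitive equilibrium: 194 − 0.004q = 74.9 + 0.08q → q* = 1417.8571, p* = 188.3286.
At the ceiling p = 180.1, quantity supplied = (180.1 − 74.9)/0.08 = 1315.
Willingness to pay at q' = 1315: 194 − 0.004·1315 = 188.74.
Δq = 1417.8571 − 1315 = 102.8571; wedge = 188.74 − 180.1 = 8.64.
The triangle = ½ × 102.8571 × 8.64 = £444.34.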